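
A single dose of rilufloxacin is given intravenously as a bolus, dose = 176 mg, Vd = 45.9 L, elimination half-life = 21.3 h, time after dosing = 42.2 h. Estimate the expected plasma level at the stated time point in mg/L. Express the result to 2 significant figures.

C₀ = Dose / Vd = 176.0 / 45.9 = 3.834 mg/L
k = ln2 / t½ = 0.693147 / 21.3 = 0.03254 h⁻¹
C = C₀ · e^(−k·t) = 3.834 × e^(−0.03254 × 42.2)
  = 3.834 × 0.2533 = 0.9712 mg/L

0.97 mg/L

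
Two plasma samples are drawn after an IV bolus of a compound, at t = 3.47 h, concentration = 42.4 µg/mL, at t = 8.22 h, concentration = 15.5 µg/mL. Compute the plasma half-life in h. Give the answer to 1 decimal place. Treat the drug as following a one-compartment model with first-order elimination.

3.3 h

k = ln(C₁/C₂) / (t₂ − t₁) = ln(42.4/15.5) / (8.22 − 3.47)
  = 1.006 / 4.750 = 0.2118 h⁻¹
t½ = ln2 / k = 0.693147 / 0.2118 = 3.273 h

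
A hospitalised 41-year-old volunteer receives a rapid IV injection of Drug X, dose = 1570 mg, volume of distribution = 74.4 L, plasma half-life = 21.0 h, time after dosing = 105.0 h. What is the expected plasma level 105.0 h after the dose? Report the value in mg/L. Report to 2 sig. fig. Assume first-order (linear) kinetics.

C₀ = Dose / Vd = 1570 / 74.4 = 21.10 mg/L
k = ln2 / t½ = 0.693147 / 21.0 = 0.03301 h⁻¹
t / t½ = 105.0 / 21.0 = 5 half-lives
C = C₀ × (1/2)^5 = 21.10 × 0.03125 = 0.6594 mg/L

0.66 mg/L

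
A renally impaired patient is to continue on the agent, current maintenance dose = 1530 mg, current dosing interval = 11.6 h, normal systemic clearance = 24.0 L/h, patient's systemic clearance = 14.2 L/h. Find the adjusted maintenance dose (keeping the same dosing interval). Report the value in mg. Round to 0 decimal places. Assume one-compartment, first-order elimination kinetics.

To keep the same average steady-state level, dosing rate must scale with clearance.
CL ratio = 14.2 / 24.0 = 0.5917
New dose (same interval) = 1530 × 0.5917 = 905.3 mg

905 mg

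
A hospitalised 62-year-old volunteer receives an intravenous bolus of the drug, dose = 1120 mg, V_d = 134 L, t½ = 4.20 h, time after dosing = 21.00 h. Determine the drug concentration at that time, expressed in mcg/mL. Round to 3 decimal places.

0.261 mcg/mL

C₀ = Dose / Vd = 1120 / 134 = 8.358 mg/L
k = ln2 / t½ = 0.693147 / 4.20 = 0.1650 h⁻¹
t / t½ = 21.00 / 4.20 = 5 half-lives
C = C₀ × (1/2)^5 = 8.358 × 0.03125 = 0.2612 mg/L
(0.2612 mg/L = 0.2612 mcg/mL)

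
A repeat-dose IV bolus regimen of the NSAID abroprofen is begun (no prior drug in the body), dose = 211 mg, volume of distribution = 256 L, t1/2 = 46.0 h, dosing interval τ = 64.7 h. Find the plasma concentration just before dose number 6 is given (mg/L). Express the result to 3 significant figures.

C₀ per dose = Dose / Vd = 211 / 256 = 0.8242 mg/L
k = ln2 / t½ = 0.693147 / 46.0 = 0.01507 h⁻¹
Fraction remaining after one interval: r = e^(−kτ) = e^(−0.01507 × 64.7) = 0.3772
Before dose 6, 5 doses have been given (aged 1τ, 2τ, 3τ, 4τ, 5τ).
C_trough = C₀ × (r + r² + … + r^5) = C₀ × r(1−r^5)/(1−r)
        = 0.8242 × 0.3772 × (1 − 0.007636) / (1 − 0.3772) = 0.4954 mg/L

0.495 mg/L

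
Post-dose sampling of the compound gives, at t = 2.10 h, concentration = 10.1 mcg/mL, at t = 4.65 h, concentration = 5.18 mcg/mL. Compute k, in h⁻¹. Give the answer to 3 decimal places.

k = ln(C₁/C₂) / (t₂ − t₁) = ln(10.1/5.18) / (4.65 − 2.10)
  = 0.6677 / 2.550 = 0.2618 h⁻¹

0.262 h⁻¹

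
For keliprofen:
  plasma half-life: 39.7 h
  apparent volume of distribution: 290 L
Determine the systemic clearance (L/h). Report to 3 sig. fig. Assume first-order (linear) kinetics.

k = ln2 / t½ = 0.693147 / 39.7 = 0.01746 h⁻¹
CL = k × Vd = 0.01746 × 290 = 5.063 L/h

5.06 L/h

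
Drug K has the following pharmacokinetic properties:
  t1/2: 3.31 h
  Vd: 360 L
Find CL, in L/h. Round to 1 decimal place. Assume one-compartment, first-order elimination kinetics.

75.4 L/h

k = ln2 / t½ = 0.693147 / 3.31 = 0.2094 h⁻¹
CL = k × Vd = 0.2094 × 360 = 75.38 L/h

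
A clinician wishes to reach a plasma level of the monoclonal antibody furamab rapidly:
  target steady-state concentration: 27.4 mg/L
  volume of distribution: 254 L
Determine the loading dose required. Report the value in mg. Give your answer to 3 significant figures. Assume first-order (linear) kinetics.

LD = Css × Vd = 27.4 × 254 = 6960 mg

6960 mg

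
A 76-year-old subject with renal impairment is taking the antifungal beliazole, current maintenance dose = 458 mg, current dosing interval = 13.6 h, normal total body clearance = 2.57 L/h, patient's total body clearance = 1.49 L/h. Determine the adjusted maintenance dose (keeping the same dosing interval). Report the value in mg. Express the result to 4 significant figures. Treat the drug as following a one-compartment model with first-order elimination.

To keep the same average steady-state level, dosing rate must scale with clearance.
CL ratio = 1.49 / 2.57 = 0.5798
New dose (same interval) = 458 × 0.5798 = 265.5 mg

265.5 mg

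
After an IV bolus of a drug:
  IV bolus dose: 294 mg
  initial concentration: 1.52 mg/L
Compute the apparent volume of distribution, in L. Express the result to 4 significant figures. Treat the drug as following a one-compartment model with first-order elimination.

Vd = Dose / C₀ = 294.0 / 1.52 = 193.4 L

193.4 L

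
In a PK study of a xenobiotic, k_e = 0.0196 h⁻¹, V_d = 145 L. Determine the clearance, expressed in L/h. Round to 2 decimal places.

CL = k × Vd = 0.0196 × 145 = 2.842 L/h

2.84 L/h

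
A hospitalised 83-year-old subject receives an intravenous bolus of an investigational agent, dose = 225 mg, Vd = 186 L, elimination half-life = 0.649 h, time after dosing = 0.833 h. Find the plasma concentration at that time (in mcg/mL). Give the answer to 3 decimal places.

C₀ = Dose / Vd = 225.0 / 186 = 1.210 mg/L
k = ln2 / t½ = 0.693147 / 0.649 = 1.068 h⁻¹
C = C₀ · e^(−k·t) = 1.210 × e^(−1.068 × 0.833)
  = 1.210 × 0.4108 = 0.4971 mg/L
(0.4971 mg/L = 0.4971 mcg/mL)

0.497 mcg/mL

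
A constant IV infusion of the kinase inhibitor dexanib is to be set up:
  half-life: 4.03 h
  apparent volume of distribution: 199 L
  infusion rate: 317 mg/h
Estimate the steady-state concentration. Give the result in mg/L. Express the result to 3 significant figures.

9.26 mg/L

k = ln2 / t½ = 0.693147 / 4.03 = 0.1720 h⁻¹
CL = k × Vd = 0.1720 × 199 = 34.23 L/h
At steady state Css = R₀ / CL = 317 / 34.23 = 9.261 mg/L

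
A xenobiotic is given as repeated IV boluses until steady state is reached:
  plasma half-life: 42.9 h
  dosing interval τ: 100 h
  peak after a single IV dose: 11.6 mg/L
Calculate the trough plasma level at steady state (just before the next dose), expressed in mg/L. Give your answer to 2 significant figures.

k = ln2 / t½ = 0.693147 / 42.9 = 0.01616 h⁻¹
e^(−kτ) = e^(−0.01616 × 100) = 0.1987
Accumulation ratio R = 1 / (1 − e^(−kτ)) = 1 / (1 − 0.1987) = 1.248
Steady-state trough = C₀ × R × e^(−kτ) = 11.6 × 1.248 × 0.1987 = 2.877 mg/L

2.9 mg/L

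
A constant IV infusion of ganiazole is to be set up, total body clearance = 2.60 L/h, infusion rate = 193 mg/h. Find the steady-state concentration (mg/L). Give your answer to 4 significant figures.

74.23 mg/L

At steady state Css = R₀ / CL = 193 / 2.600 = 74.23 mg/L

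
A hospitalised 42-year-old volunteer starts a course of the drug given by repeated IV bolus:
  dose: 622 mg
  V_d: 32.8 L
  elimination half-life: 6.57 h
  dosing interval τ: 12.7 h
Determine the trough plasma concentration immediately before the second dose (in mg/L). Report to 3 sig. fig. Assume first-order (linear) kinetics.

C₀ per dose = Dose / Vd = 622 / 32.8 = 18.96 mg/L
k = ln2 / t½ = 0.693147 / 6.57 = 0.1055 h⁻¹
Fraction remaining after one interval: r = e^(−kτ) = e^(−0.1055 × 12.7) = 0.2619
Before dose 2, 1 dose has been given (aged 1τ).
C_trough = C₀ × r = 18.96 × 0.2619 = 4.966 mg/L

4.97 mg/L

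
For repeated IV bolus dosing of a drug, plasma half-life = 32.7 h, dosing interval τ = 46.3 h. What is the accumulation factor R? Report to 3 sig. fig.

1.60

k = ln2 / t½ = 0.693147 / 32.7 = 0.02120 h⁻¹
e^(−kτ) = e^(−0.02120 × 46.3) = 0.3747
Accumulation ratio R = 1 / (1 − e^(−kτ)) = 1 / (1 − 0.3747) = 1.599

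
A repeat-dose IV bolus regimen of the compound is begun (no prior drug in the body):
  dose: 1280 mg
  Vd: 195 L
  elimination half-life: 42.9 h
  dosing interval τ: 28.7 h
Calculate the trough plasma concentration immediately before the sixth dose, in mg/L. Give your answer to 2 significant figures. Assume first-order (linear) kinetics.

10 mg/L

C₀ per dose = Dose / Vd = 1280 / 195 = 6.564 mg/L
k = ln2 / t½ = 0.693147 / 42.9 = 0.01616 h⁻¹
Fraction remaining after one interval: r = e^(−kτ) = e^(−0.01616 × 28.7) = 0.6289
Before dose 6, 5 doses have been given (aged 1τ, 2τ, 3τ, 4τ, 5τ).
C_trough = C₀ × (r + r² + … + r^5) = C₀ × r(1−r^5)/(1−r)
        = 6.564 × 0.6289 × (1 − 0.09838) / (1 − 0.6289) = 10.03 mg/L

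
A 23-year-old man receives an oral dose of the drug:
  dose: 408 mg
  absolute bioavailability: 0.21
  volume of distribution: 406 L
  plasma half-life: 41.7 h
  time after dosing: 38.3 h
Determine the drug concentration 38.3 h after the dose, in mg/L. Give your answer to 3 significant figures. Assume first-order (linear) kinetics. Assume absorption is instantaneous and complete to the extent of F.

0.112 mg/L

Amount reaching circulation = F × Dose = 0.21 × 408.0 = 85.68 mg
C₀ = F·Dose / Vd = 85.68 / 406 = 0.2110 mg/L
k = ln2 / t½ = 0.693147 / 41.7 = 0.01662 h⁻¹
C = C₀ · e^(−k·t) = 0.2110 × e^(−0.01662 × 38.3)
  = 0.2110 × 0.5291 = 0.1116 mg/L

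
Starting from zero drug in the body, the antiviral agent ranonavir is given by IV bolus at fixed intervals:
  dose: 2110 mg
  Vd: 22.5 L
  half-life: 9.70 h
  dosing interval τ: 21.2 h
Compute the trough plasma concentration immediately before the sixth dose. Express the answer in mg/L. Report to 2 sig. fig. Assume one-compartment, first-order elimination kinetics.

26 mg/L

C₀ per dose = Dose / Vd = 2110 / 22.5 = 93.78 mg/L
k = ln2 / t½ = 0.693147 / 9.70 = 0.07146 h⁻¹
Fraction remaining after one interval: r = e^(−kτ) = e^(−0.07146 × 21.2) = 0.2198
Before dose 6, 5 doses have been given (aged 1τ, 2τ, 3τ, 4τ, 5τ).
C_trough = C₀ × (r + r² + … + r^5) = C₀ × r(1−r^5)/(1−r)
        = 93.78 × 0.2198 × (1 − 0.0005130) / (1 − 0.2198) = 26.41 mg/L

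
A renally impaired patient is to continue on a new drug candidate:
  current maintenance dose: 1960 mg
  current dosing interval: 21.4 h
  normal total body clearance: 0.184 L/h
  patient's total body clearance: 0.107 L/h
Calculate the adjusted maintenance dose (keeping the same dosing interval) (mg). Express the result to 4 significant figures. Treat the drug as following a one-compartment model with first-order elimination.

To keep the same average steady-state level, dosing rate must scale with clearance.
CL ratio = 0.107 / 0.184 = 0.5815
New dose (same interval) = 1960 × 0.5815 = 1140 mg

1140 mg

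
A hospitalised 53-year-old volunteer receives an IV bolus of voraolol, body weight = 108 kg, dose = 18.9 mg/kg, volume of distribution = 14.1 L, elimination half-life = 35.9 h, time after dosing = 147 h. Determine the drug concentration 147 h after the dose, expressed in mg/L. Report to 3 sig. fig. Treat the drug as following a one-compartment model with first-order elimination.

Total dose = 18.9 × 108 = 2041 mg
C₀ = Dose / Vd = 2041 / 14.1 = 144.8 mg/L
k = ln2 / t½ = 0.693147 / 35.9 = 0.01931 h⁻¹
C = C₀ · e^(−k·t) = 144.8 × e^(−0.01931 × 147)
  = 144.8 × 0.05851 = 8.472 mg/L

8.47 mg/L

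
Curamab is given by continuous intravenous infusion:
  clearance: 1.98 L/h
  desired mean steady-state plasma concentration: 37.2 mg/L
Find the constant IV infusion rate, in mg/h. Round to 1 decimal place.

At steady state, infusion rate R₀ = Css × CL = 37.2 × 1.980 = 73.66 mg/h

73.7 mg/h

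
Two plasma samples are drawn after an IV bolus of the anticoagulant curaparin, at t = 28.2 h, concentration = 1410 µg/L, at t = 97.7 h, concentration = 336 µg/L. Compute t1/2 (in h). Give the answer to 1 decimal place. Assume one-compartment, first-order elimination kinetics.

k = ln(C₁/C₂) / (t₂ − t₁) = ln(1410/336) / (97.7 − 28.2)
  = 1.434 / 69.50 = 0.02063 h⁻¹
t½ = ln2 / k = 0.693147 / 0.02063 = 33.60 h

33.6 h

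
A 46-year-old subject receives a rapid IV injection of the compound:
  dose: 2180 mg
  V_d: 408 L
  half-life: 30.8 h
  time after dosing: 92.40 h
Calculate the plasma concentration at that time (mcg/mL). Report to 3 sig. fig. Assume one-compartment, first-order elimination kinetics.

0.668 mcg/mL

C₀ = Dose / Vd = 2180 / 408 = 5.343 mg/L
k = ln2 / t½ = 0.693147 / 30.8 = 0.02250 h⁻¹
t / t½ = 92.40 / 30.8 = 3 half-lives
C = C₀ × (1/2)^3 = 5.343 × 0.1250 = 0.6679 mg/L
(0.6679 mg/L = 0.6679 mcg/mL)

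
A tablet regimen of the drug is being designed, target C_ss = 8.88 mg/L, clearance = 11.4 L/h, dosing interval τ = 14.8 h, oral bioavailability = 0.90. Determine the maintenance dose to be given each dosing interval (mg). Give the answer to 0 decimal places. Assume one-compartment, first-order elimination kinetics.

1665 mg

At steady state, F × (Dose/τ) = Css × CL.
Dose = Css × CL × τ / F = 8.88 × 11.40 × 14.8 / 0.90 = 1665 mg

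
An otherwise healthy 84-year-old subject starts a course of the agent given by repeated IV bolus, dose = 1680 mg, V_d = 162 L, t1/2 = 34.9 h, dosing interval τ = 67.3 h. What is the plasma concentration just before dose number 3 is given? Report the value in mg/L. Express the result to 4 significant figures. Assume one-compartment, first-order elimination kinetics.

C₀ per dose = Dose / Vd = 1680 / 162 = 10.37 mg/L
k = ln2 / t½ = 0.693147 / 34.9 = 0.01986 h⁻¹
Fraction remaining after one interval: r = e^(−kτ) = e^(−0.01986 × 67.3) = 0.2627
Before dose 3, 2 doses have been given (aged 1τ, 2τ).
C_trough = C₀ × (r + r²) = 10.37 × (0.2627 + 0.06901) = 3.440 mg/L

3.440 mg/L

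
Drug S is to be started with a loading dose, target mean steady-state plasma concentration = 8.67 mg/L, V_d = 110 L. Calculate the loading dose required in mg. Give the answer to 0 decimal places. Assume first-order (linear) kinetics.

LD = Css × Vd = 8.67 × 110 = 953.7 mg

954 mg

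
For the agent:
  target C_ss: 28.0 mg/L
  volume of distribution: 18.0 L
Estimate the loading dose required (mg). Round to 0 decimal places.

LD = Css × Vd = 28.0 × 18.0 = 504.0 mg

504 mg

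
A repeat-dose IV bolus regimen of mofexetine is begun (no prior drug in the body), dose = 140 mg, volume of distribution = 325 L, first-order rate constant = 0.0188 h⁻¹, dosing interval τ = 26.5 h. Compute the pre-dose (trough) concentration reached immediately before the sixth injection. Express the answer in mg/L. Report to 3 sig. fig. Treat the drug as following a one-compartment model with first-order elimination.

C₀ per dose = Dose / Vd = 140 / 325 = 0.4308 mg/L
Fraction remaining after one interval: r = e^(−kτ) = e^(−0.01880 × 26.5) = 0.6076
Before dose 6, 5 doses have been given (aged 1τ, 2τ, 3τ, 4τ, 5τ).
C_trough = C₀ × (r + r² + … + r^5) = C₀ × r(1−r^5)/(1−r)
        = 0.4308 × 0.6076 × (1 − 0.08281) / (1 − 0.6076) = 0.6118 mg/L

0.612 mg/L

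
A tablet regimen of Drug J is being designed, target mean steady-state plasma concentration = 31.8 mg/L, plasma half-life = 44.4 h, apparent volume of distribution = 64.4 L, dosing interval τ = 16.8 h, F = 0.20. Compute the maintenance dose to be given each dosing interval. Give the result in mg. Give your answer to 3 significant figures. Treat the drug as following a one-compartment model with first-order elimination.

k = ln2 / t½ = 0.693147 / 44.4 = 0.01561 h⁻¹
CL = k × Vd = 0.01561 × 64.4 = 1.005 L/h
At steady state, F × (Dose/τ) = Css × CL.
Dose = Css × CL × τ / F = 31.8 × 1.005 × 16.8 / 0.20 = 2685 mg

2690 mg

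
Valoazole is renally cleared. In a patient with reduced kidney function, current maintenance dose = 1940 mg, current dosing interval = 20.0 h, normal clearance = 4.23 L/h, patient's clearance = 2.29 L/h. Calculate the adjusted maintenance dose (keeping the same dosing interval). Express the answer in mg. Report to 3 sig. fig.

1050 mg

To keep the same average steady-state level, dosing rate must scale with clearance.
CL ratio = 2.29 / 4.23 = 0.5414
New dose (same interval) = 1940 × 0.5414 = 1050 mg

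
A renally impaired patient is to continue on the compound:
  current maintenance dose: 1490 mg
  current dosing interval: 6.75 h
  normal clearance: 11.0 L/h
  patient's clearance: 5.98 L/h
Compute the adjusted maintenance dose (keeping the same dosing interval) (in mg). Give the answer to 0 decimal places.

810 mg

To keep the same average steady-state level, dosing rate must scale with clearance.
CL ratio = 5.98 / 11.0 = 0.5436
New dose (same interval) = 1490 × 0.5436 = 810.0 mg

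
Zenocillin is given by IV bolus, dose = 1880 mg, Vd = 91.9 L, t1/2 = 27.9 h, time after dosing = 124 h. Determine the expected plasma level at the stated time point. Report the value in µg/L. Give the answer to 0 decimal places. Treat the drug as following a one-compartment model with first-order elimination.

940 µg/L

C₀ = Dose / Vd = 1880 / 91.9 = 20.46 mg/L
k = ln2 / t½ = 0.693147 / 27.9 = 0.02484 h⁻¹
C = C₀ · e^(−k·t) = 20.46 × e^(−0.02484 × 124)
  = 20.46 × 0.04595 = 0.9401 mg/L
Convert: 0.9401 mg/L × 1000 = 940.1 µg/L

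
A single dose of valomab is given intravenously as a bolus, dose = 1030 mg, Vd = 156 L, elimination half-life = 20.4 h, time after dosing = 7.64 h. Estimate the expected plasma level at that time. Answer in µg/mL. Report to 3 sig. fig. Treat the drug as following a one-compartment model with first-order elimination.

5.09 µg/mL

C₀ = Dose / Vd = 1030 / 156 = 6.603 mg/L
k = ln2 / t½ = 0.693147 / 20.4 = 0.03398 h⁻¹
C = C₀ · e^(−k·t) = 6.603 × e^(−0.03398 × 7.64)
  = 6.603 × 0.7714 = 5.094 mg/L
(5.094 mg/L = 5.094 µg/mL)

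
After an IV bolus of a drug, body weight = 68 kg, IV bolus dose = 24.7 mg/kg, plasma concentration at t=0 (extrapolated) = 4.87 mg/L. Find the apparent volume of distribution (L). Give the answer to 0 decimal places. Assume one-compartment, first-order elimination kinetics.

Dose = 24.7 × 68 = 1680 mg
Vd = Dose / C₀ = 1680 / 4.87 = 345.0 L

345 L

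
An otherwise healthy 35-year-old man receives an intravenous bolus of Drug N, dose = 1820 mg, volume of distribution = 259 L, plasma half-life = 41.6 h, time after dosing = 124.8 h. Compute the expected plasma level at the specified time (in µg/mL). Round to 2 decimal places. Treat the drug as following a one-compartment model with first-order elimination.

C₀ = Dose / Vd = 1820 / 259 = 7.027 mg/L
k = ln2 / t½ = 0.693147 / 41.6 = 0.01666 h⁻¹
t / t½ = 124.8 / 41.6 = 3 half-lives
C = C₀ × (1/2)^3 = 7.027 × 0.1250 = 0.8784 mg/L
(0.8784 mg/L = 0.8784 µg/mL)

0.88 µg/mL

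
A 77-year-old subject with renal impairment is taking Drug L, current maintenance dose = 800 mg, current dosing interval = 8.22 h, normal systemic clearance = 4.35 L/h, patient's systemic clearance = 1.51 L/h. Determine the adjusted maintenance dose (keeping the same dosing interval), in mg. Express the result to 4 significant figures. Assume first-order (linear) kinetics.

277.7 mg

To keep the same average steady-state level, dosing rate must scale with clearance.
CL ratio = 1.51 / 4.35 = 0.3471
New dose (same interval) = 800 × 0.3471 = 277.7 mg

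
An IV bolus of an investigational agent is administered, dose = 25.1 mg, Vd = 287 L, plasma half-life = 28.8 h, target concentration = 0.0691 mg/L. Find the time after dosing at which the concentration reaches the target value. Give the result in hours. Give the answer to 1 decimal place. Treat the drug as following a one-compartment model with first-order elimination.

C₀ = Dose / Vd = 25.10 / 287 = 0.08746 mg/L
k = ln2 / t½ = 0.693147 / 28.8 = 0.02407 h⁻¹
t = ln(C₀ / C) / k = ln(0.08746 / 0.0691) / 0.02407
  = ln(1.266) / 0.02407 = 0.2359 / 0.02407 = 9.801 h

9.8 h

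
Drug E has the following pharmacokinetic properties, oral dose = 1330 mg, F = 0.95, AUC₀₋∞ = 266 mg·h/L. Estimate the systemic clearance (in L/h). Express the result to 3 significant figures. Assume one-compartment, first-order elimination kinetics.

4.75 L/h

CL = F·Dose / AUC = 0.95 × 1330 / 266 = 4.750 L/h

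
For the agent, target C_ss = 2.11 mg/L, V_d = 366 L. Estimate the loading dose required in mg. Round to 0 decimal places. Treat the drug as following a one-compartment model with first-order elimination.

772 mg

LD = Css × Vd = 2.11 × 366 = 772.3 mg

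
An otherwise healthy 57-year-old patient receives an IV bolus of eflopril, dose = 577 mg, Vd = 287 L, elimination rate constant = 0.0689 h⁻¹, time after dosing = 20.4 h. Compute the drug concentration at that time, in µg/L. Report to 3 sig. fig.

C₀ = Dose / Vd = 577.0 / 287 = 2.010 mg/L
C = C₀ · e^(−k·t) = 2.010 × e^(−0.06890 × 20.4)
  = 2.010 × 0.2452 = 0.4929 mg/L
Convert: 0.4929 mg/L × 1000 = 492.9 µg/L

493 µg/L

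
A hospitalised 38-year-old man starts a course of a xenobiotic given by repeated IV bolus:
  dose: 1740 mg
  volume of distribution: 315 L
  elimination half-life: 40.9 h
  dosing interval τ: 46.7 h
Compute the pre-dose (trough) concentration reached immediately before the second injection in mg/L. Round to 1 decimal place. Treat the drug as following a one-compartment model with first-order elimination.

2.5 mg/L

C₀ per dose = Dose / Vd = 1740 / 315 = 5.524 mg/L
k = ln2 / t½ = 0.693147 / 40.9 = 0.01695 h⁻¹
Fraction remaining after one interval: r = e^(−kτ) = e^(−0.01695 × 46.7) = 0.4531
Before dose 2, 1 dose has been given (aged 1τ).
C_trough = C₀ × r = 5.524 × 0.4531 = 2.503 mg/L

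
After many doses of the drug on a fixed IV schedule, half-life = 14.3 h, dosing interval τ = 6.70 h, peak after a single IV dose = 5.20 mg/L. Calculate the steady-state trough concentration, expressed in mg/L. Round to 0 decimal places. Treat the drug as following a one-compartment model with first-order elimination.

k = ln2 / t½ = 0.693147 / 14.3 = 0.04847 h⁻¹
e^(−kτ) = e^(−0.04847 × 6.70) = 0.7227
Accumulation ratio R = 1 / (1 − e^(−kτ)) = 1 / (1 − 0.7227) = 3.606
Steady-state trough = C₀ × R × e^(−kτ) = 5.20 × 3.606 × 0.7227 = 13.55 mg/L

14 mg/L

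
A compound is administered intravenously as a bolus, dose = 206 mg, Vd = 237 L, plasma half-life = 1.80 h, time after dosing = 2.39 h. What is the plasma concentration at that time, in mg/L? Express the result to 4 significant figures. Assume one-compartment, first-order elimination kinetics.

C₀ = Dose / Vd = 206.0 / 237 = 0.8692 mg/L
k = ln2 / t½ = 0.693147 / 1.80 = 0.3851 h⁻¹
C = C₀ · e^(−k·t) = 0.8692 × e^(−0.3851 × 2.39)
  = 0.8692 × 0.3984 = 0.3463 mg/L

0.3463 mg/L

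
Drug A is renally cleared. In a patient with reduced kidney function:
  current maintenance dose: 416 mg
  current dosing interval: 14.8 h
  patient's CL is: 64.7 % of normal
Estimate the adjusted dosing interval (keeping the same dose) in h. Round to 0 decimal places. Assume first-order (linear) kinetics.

23 h

To keep the same average steady-state level, dosing rate must scale with clearance.
CL ratio = 64.7 / 100 = 0.6470
New interval (same dose) = 14.8 / 0.6470 = 22.87 h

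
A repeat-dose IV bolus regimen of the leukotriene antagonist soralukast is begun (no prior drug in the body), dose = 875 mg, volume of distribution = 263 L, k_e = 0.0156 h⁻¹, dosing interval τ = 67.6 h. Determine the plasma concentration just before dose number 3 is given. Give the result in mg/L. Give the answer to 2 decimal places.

C₀ per dose = Dose / Vd = 875 / 263 = 3.327 mg/L
Fraction remaining after one interval: r = e^(−kτ) = e^(−0.01560 × 67.6) = 0.3483
Before dose 3, 2 doses have been given (aged 1τ, 2τ).
C_trough = C₀ × (r + r²) = 3.327 × (0.3483 + 0.1213) = 1.562 mg/L

1.56 mg/L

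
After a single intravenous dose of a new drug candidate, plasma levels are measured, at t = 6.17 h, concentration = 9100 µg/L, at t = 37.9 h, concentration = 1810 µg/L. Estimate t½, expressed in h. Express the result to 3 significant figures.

k = ln(C₁/C₂) / (t₂ − t₁) = ln(9100/1810) / (37.9 − 6.17)
  = 1.615 / 31.73 = 0.05090 h⁻¹
t½ = ln2 / k = 0.693147 / 0.05090 = 13.62 h

13.6 h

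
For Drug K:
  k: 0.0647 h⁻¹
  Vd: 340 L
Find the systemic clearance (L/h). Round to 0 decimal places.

22 L/h

CL = k × Vd = 0.0647 × 340 = 22.00 L/h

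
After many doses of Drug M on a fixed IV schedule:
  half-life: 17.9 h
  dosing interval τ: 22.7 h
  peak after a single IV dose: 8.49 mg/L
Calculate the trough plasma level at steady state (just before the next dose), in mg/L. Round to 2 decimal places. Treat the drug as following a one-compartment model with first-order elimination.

k = ln2 / t½ = 0.693147 / 17.9 = 0.03872 h⁻¹
e^(−kτ) = e^(−0.03872 × 22.7) = 0.4152
Accumulation ratio R = 1 / (1 − e^(−kτ)) = 1 / (1 − 0.4152) = 1.710
Steady-state trough = C₀ × R × e^(−kτ) = 8.49 × 1.710 × 0.4152 = 6.028 mg/L

6.03 mg/L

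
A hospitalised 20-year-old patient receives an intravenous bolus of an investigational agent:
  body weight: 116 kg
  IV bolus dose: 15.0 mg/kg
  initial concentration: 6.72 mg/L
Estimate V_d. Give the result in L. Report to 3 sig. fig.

259 L

Dose = 15.0 × 116 = 1740 mg
Vd = Dose / C₀ = 1740 / 6.72 = 258.9 L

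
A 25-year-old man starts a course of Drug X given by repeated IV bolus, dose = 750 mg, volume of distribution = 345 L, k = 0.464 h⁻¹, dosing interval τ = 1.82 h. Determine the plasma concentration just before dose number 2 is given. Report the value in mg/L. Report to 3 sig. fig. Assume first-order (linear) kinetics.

0.934 mg/L

C₀ per dose = Dose / Vd = 750 / 345 = 2.174 mg/L
Fraction remaining after one interval: r = e^(−kτ) = e^(−0.4640 × 1.82) = 0.4298
Before dose 2, 1 dose has been given (aged 1τ).
C_trough = C₀ × r = 2.174 × 0.4298 = 0.9344 mg/L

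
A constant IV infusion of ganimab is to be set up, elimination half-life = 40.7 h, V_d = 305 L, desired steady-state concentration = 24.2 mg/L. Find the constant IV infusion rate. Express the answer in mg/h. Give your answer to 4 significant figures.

k = ln2 / t½ = 0.693147 / 40.7 = 0.01703 h⁻¹
CL = k × Vd = 0.01703 × 305 = 5.194 L/h
At steady state, infusion rate R₀ = Css × CL = 24.2 × 5.194 = 125.7 mg/h

125.7 mg/h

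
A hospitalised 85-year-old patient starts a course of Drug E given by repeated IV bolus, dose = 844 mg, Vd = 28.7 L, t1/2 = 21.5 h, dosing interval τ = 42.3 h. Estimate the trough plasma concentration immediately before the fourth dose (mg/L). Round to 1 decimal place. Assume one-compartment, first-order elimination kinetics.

C₀ per dose = Dose / Vd = 844 / 28.7 = 29.41 mg/L
k = ln2 / t½ = 0.693147 / 21.5 = 0.03224 h⁻¹
Fraction remaining after one interval: r = e^(−kτ) = e^(−0.03224 × 42.3) = 0.2557
Before dose 4, 3 doses have been given (aged 1τ, 2τ, 3τ).
C_trough = C₀ × (r + r² + … + r^3) = C₀ × r(1−r^3)/(1−r)
        = 29.41 × 0.2557 × (1 − 0.01672) / (1 − 0.2557) = 9.935 mg/L

9.9 mg/L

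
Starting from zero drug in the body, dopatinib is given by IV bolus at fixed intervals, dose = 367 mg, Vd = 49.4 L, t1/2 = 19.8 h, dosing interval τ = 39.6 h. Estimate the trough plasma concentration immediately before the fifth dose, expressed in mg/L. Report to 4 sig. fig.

C₀ per dose = Dose / Vd = 367 / 49.4 = 7.429 mg/L
k = ln2 / t½ = 0.693147 / 19.8 = 0.03501 h⁻¹
Fraction remaining after one interval: r = e^(−kτ) = e^(−0.03501 × 39.6) = 0.2500
Before dose 5, 4 doses have been given (aged 1τ, 2τ, 3τ, 4τ).
C_trough = C₀ × (r + r² + … + r^4) = C₀ × r(1−r^4)/(1−r)
        = 7.429 × 0.2500 × (1 − 0.003906) / (1 − 0.2500) = 2.467 mg/L

2.467 mg/L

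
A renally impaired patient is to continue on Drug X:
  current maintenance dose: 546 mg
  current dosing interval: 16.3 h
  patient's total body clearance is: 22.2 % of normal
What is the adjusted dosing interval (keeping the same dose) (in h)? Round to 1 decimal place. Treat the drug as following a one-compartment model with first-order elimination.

To keep the same average steady-state level, dosing rate must scale with clearance.
CL ratio = 22.2 / 100 = 0.2220
New interval (same dose) = 16.3 / 0.2220 = 73.42 h

73.4 h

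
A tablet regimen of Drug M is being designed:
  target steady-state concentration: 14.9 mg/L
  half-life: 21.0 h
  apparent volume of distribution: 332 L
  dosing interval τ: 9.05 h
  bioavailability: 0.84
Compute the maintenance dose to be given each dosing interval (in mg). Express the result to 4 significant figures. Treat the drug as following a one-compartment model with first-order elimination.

1759 mg

k = ln2 / t½ = 0.693147 / 21.0 = 0.03301 h⁻¹
CL = k × Vd = 0.03301 × 332 = 10.96 L/h
At steady state, F × (Dose/τ) = Css × CL.
Dose = Css × CL × τ / F = 14.9 × 10.96 × 9.05 / 0.84 = 1759 mg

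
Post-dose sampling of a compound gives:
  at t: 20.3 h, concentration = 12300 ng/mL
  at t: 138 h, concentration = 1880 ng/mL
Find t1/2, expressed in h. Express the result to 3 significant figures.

k = ln(C₁/C₂) / (t₂ − t₁) = ln(12300/1880) / (138 − 20.3)
  = 1.878 / 117.7 = 0.01596 h⁻¹
t½ = ln2 / k = 0.693147 / 0.01596 = 43.43 h

43.4 h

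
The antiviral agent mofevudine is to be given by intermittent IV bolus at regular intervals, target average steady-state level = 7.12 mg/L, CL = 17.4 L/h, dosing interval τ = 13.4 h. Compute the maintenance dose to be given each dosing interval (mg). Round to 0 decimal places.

1660 mg

At steady state, Dose/τ = Css × CL.
Dose = Css × CL × τ = 7.12 × 17.40 × 13.4 = 1660 mg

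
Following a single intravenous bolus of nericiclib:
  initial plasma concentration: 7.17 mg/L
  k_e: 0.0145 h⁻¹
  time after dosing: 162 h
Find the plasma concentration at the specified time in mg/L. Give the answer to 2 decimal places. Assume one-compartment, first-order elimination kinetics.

C = C₀ · e^(−k·t) = 7.170 × e^(−0.01450 × 162)
  = 7.170 × 0.09546 = 0.6844 mg/L

0.68 mg/L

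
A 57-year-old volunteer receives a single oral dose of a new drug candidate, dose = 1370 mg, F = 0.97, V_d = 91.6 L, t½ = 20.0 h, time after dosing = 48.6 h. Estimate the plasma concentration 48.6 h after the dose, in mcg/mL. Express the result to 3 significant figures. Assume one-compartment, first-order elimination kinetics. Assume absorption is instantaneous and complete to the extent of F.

Amount reaching circulation = F × Dose = 0.97 × 1370 = 1329 mg
C₀ = F·Dose / Vd = 1329 / 91.6 = 14.51 mg/L
k = ln2 / t½ = 0.693147 / 20.0 = 0.03466 h⁻¹
C = C₀ · e^(−k·t) = 14.51 × e^(−0.03466 × 48.6)
  = 14.51 × 0.1855 = 2.692 mg/L
(2.692 mg/L = 2.692 mcg/mL)

2.69 mcg/mL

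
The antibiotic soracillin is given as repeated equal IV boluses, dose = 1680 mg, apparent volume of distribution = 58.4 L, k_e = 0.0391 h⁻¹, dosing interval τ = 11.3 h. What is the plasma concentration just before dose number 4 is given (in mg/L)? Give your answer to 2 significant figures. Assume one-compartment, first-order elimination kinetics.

38 mg/L

C₀ per dose = Dose / Vd = 1680 / 58.4 = 28.77 mg/L
Fraction remaining after one interval: r = e^(−kτ) = e^(−0.03910 × 11.3) = 0.6429
Before dose 4, 3 doses have been given (aged 1τ, 2τ, 3τ).
C_trough = C₀ × (r + r² + … + r^3) = C₀ × r(1−r^3)/(1−r)
        = 28.77 × 0.6429 × (1 − 0.2657) / (1 − 0.6429) = 38.03 mg/L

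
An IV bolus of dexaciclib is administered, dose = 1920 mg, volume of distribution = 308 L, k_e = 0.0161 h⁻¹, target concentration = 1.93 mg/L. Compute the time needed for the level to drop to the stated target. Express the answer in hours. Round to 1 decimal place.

72.8 h

C₀ = Dose / Vd = 1920 / 308 = 6.234 mg/L
t = ln(C₀ / C) / k = ln(6.234 / 1.93) / 0.01610
  = ln(3.230) / 0.01610 = 1.172 / 0.01610 = 72.80 h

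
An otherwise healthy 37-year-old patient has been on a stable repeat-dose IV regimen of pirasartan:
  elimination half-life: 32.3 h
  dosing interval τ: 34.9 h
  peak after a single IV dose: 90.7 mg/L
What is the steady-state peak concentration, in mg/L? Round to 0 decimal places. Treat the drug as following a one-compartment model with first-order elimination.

k = ln2 / t½ = 0.693147 / 32.3 = 0.02146 h⁻¹
e^(−kτ) = e^(−0.02146 × 34.9) = 0.4729
Accumulation ratio R = 1 / (1 − e^(−kτ)) = 1 / (1 − 0.4729) = 1.897
Steady-state peak = C₀ × R = 90.7 × 1.897 = 172.1 mg/L

172 mg/L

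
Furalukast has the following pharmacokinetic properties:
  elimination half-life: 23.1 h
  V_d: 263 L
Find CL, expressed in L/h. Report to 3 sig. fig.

7.89 L/h

k = ln2 / t½ = 0.693147 / 23.1 = 0.03001 h⁻¹
CL = k × Vd = 0.03001 × 263 = 7.893 L/h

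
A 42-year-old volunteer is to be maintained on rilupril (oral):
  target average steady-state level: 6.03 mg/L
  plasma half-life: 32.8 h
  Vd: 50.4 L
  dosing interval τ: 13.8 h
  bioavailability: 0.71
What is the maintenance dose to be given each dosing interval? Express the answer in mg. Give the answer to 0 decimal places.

k = ln2 / t½ = 0.693147 / 32.8 = 0.02113 h⁻¹
CL = k × Vd = 0.02113 × 50.4 = 1.065 L/h
At steady state, F × (Dose/τ) = Css × CL.
Dose = Css × CL × τ / F = 6.03 × 1.065 × 13.8 / 0.71 = 124.8 mg

125 mg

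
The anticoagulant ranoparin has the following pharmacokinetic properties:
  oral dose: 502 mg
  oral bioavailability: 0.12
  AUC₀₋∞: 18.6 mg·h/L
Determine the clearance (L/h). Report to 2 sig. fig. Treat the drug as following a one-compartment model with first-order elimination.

CL = F·Dose / AUC = 0.12 × 502 / 18.6 = 3.239 L/h

3.2 L/h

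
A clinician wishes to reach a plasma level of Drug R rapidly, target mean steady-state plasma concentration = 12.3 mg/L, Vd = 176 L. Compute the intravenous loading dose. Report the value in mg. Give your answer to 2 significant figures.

2200 mg

LD = Css × Vd = 12.3 × 176 = 2165 mg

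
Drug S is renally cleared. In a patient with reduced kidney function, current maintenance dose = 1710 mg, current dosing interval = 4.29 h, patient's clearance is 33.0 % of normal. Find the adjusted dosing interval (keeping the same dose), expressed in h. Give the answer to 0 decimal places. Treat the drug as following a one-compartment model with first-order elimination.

13 h

To keep the same average steady-state level, dosing rate must scale with clearance.
CL ratio = 33.0 / 100 = 0.3300
New interval (same dose) = 4.29 / 0.3300 = 13.00 h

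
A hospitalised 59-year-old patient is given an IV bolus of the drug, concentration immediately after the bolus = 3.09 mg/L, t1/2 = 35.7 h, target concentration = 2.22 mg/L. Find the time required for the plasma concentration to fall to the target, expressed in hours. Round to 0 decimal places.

k = ln2 / t½ = 0.693147 / 35.7 = 0.01942 h⁻¹
t = ln(C₀ / C) / k = ln(3.090 / 2.22) / 0.01942
  = ln(1.392) / 0.01942 = 0.3307 / 0.01942 = 17.03 h

17 h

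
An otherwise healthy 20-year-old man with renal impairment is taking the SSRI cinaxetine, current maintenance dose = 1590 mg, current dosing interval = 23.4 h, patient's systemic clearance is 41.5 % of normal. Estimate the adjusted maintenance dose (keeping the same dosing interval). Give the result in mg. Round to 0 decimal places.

To keep the same average steady-state level, dosing rate must scale with clearance.
CL ratio = 41.5 / 100 = 0.4150
New dose (same interval) = 1590 × 0.4150 = 659.9 mg

660 mg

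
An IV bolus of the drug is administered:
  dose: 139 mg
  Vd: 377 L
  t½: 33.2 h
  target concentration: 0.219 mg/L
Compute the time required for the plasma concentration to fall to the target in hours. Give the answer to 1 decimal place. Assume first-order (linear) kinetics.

25.0 h

C₀ = Dose / Vd = 139.0 / 377 = 0.3687 mg/L
k = ln2 / t½ = 0.693147 / 33.2 = 0.02088 h⁻¹
t = ln(C₀ / C) / k = ln(0.3687 / 0.219) / 0.02088
  = ln(1.684) / 0.02088 = 0.5212 / 0.02088 = 24.96 h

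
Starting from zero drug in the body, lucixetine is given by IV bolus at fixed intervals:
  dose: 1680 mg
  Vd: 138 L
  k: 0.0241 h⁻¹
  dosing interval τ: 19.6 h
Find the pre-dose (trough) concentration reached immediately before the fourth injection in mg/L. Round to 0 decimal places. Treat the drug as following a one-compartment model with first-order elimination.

15 mg/L

C₀ per dose = Dose / Vd = 1680 / 138 = 12.17 mg/L
Fraction remaining after one interval: r = e^(−kτ) = e^(−0.02410 × 19.6) = 0.6235
Before dose 4, 3 doses have been given (aged 1τ, 2τ, 3τ).
C_trough = C₀ × (r + r² + … + r^3) = C₀ × r(1−r^3)/(1−r)
        = 12.17 × 0.6235 × (1 − 0.2424) / (1 − 0.6235) = 15.27 mg/L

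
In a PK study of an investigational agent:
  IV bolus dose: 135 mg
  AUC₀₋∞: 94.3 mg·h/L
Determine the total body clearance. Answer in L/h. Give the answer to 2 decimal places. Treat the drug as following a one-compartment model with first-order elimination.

CL = Dose / AUC = 135 / 94.3 = 1.432 L/h

1.43 L/h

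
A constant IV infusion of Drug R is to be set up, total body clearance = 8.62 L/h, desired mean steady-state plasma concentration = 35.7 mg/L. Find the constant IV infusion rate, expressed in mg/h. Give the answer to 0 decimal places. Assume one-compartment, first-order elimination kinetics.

308 mg/h

At steady state, infusion rate R₀ = Css × CL = 35.7 × 8.620 = 307.7 mg/h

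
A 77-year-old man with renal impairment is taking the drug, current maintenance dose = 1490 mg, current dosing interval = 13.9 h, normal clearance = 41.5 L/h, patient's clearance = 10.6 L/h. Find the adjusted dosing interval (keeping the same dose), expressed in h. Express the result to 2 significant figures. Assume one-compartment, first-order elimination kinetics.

To keep the same average steady-state level, dosing rate must scale with clearance.
CL ratio = 10.6 / 41.5 = 0.2554
New interval (same dose) = 13.9 / 0.2554 = 54.42 h

54 h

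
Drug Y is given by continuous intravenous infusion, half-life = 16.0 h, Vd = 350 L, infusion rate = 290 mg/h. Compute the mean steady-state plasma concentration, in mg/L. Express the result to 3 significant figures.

k = ln2 / t½ = 0.693147 / 16.0 = 0.04332 h⁻¹
CL = k × Vd = 0.04332 × 350 = 15.16 L/h
At steady state Css = R₀ / CL = 290 / 15.16 = 19.13 mg/L

19.1 mg/L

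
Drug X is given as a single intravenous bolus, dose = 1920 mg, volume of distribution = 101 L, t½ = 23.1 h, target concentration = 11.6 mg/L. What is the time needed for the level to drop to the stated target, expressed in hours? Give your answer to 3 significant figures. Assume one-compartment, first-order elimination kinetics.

C₀ = Dose / Vd = 1920 / 101 = 19.01 mg/L
k = ln2 / t½ = 0.693147 / 23.1 = 0.03001 h⁻¹
t = ln(C₀ / C) / k = ln(19.01 / 11.6) / 0.03001
  = ln(1.639) / 0.03001 = 0.4941 / 0.03001 = 16.46 h

16.5 h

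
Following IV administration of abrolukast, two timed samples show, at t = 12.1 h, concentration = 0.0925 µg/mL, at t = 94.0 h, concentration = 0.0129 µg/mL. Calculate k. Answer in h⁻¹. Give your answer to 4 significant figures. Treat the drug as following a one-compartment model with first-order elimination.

0.02405 h⁻¹

k = ln(C₁/C₂) / (t₂ − t₁) = ln(0.0925/0.0129) / (94.0 − 12.1)
  = 1.970 / 81.90 = 0.02405 h⁻¹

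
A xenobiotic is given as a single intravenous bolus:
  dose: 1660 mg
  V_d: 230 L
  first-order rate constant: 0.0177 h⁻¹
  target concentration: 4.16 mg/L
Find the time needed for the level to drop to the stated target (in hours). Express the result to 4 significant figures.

31.13 h

C₀ = Dose / Vd = 1660 / 230 = 7.217 mg/L
t = ln(C₀ / C) / k = ln(7.217 / 4.16) / 0.01770
  = ln(1.735) / 0.01770 = 0.5510 / 0.01770 = 31.13 h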